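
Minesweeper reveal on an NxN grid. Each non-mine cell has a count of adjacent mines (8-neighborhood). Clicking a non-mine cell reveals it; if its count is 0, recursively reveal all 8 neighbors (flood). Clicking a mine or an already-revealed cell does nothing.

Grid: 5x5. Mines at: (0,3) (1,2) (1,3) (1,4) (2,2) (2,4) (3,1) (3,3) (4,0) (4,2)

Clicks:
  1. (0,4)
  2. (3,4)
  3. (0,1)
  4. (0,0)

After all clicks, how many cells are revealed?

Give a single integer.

Click 1 (0,4) count=3: revealed 1 new [(0,4)] -> total=1
Click 2 (3,4) count=2: revealed 1 new [(3,4)] -> total=2
Click 3 (0,1) count=1: revealed 1 new [(0,1)] -> total=3
Click 4 (0,0) count=0: revealed 5 new [(0,0) (1,0) (1,1) (2,0) (2,1)] -> total=8

Answer: 8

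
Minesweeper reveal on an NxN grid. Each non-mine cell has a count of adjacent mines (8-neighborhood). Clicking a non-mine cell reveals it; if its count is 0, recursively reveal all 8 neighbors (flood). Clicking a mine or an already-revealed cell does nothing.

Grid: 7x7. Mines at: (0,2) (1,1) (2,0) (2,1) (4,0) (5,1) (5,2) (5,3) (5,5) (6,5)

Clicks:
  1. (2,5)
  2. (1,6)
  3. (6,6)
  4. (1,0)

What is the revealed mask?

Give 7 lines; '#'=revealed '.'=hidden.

Click 1 (2,5) count=0: revealed 24 new [(0,3) (0,4) (0,5) (0,6) (1,2) (1,3) (1,4) (1,5) (1,6) (2,2) (2,3) (2,4) (2,5) (2,6) (3,2) (3,3) (3,4) (3,5) (3,6) (4,2) (4,3) (4,4) (4,5) (4,6)] -> total=24
Click 2 (1,6) count=0: revealed 0 new [(none)] -> total=24
Click 3 (6,6) count=2: revealed 1 new [(6,6)] -> total=25
Click 4 (1,0) count=3: revealed 1 new [(1,0)] -> total=26

Answer: ...####
#.#####
..#####
..#####
..#####
.......
......#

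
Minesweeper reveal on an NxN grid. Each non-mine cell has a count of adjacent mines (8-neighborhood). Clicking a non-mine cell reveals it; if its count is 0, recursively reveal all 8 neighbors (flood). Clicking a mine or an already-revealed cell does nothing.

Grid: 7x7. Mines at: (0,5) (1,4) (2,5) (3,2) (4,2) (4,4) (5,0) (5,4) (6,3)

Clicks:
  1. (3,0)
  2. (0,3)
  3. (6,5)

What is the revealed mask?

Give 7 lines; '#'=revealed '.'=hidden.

Answer: ####...
####...
####...
##.....
##.....
.......
.....#.

Derivation:
Click 1 (3,0) count=0: revealed 16 new [(0,0) (0,1) (0,2) (0,3) (1,0) (1,1) (1,2) (1,3) (2,0) (2,1) (2,2) (2,3) (3,0) (3,1) (4,0) (4,1)] -> total=16
Click 2 (0,3) count=1: revealed 0 new [(none)] -> total=16
Click 3 (6,5) count=1: revealed 1 new [(6,5)] -> total=17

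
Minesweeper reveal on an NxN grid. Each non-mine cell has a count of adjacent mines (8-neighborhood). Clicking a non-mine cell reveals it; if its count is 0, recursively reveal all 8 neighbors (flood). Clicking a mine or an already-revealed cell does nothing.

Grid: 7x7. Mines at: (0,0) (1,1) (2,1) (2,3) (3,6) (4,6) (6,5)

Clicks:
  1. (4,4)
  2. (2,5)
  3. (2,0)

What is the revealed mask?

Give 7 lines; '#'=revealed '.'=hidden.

Answer: .......
.......
#....#.
######.
######.
######.
#####..

Derivation:
Click 1 (4,4) count=0: revealed 23 new [(3,0) (3,1) (3,2) (3,3) (3,4) (3,5) (4,0) (4,1) (4,2) (4,3) (4,4) (4,5) (5,0) (5,1) (5,2) (5,3) (5,4) (5,5) (6,0) (6,1) (6,2) (6,3) (6,4)] -> total=23
Click 2 (2,5) count=1: revealed 1 new [(2,5)] -> total=24
Click 3 (2,0) count=2: revealed 1 new [(2,0)] -> total=25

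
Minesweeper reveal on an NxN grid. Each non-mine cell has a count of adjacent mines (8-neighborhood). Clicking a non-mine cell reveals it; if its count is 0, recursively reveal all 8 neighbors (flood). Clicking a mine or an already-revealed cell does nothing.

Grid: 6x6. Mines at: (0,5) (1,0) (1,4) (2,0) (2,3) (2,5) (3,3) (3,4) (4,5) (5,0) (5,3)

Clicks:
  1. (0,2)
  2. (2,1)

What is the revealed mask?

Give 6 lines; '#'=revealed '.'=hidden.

Click 1 (0,2) count=0: revealed 6 new [(0,1) (0,2) (0,3) (1,1) (1,2) (1,3)] -> total=6
Click 2 (2,1) count=2: revealed 1 new [(2,1)] -> total=7

Answer: .###..
.###..
.#....
......
......
......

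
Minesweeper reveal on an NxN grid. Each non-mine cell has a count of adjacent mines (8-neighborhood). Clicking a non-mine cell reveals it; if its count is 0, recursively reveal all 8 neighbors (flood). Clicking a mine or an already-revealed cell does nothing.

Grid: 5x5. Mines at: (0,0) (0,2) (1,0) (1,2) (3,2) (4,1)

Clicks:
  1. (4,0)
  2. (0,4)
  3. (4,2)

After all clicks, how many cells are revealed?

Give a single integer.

Answer: 12

Derivation:
Click 1 (4,0) count=1: revealed 1 new [(4,0)] -> total=1
Click 2 (0,4) count=0: revealed 10 new [(0,3) (0,4) (1,3) (1,4) (2,3) (2,4) (3,3) (3,4) (4,3) (4,4)] -> total=11
Click 3 (4,2) count=2: revealed 1 new [(4,2)] -> total=12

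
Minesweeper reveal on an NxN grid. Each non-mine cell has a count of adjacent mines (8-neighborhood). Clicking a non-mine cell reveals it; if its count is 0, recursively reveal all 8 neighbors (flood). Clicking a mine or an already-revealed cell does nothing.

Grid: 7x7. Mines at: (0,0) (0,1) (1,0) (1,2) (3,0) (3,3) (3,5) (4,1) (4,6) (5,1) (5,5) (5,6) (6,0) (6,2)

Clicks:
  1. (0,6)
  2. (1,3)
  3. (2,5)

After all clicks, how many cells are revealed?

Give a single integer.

Click 1 (0,6) count=0: revealed 12 new [(0,3) (0,4) (0,5) (0,6) (1,3) (1,4) (1,5) (1,6) (2,3) (2,4) (2,5) (2,6)] -> total=12
Click 2 (1,3) count=1: revealed 0 new [(none)] -> total=12
Click 3 (2,5) count=1: revealed 0 new [(none)] -> total=12

Answer: 12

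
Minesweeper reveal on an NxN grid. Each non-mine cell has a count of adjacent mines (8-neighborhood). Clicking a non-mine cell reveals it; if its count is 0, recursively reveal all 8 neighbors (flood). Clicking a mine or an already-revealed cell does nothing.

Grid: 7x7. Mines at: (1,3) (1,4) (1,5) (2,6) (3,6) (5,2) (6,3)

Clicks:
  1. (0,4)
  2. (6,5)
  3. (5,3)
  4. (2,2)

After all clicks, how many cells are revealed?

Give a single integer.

Click 1 (0,4) count=3: revealed 1 new [(0,4)] -> total=1
Click 2 (6,5) count=0: revealed 36 new [(0,0) (0,1) (0,2) (1,0) (1,1) (1,2) (2,0) (2,1) (2,2) (2,3) (2,4) (2,5) (3,0) (3,1) (3,2) (3,3) (3,4) (3,5) (4,0) (4,1) (4,2) (4,3) (4,4) (4,5) (4,6) (5,0) (5,1) (5,3) (5,4) (5,5) (5,6) (6,0) (6,1) (6,4) (6,5) (6,6)] -> total=37
Click 3 (5,3) count=2: revealed 0 new [(none)] -> total=37
Click 4 (2,2) count=1: revealed 0 new [(none)] -> total=37

Answer: 37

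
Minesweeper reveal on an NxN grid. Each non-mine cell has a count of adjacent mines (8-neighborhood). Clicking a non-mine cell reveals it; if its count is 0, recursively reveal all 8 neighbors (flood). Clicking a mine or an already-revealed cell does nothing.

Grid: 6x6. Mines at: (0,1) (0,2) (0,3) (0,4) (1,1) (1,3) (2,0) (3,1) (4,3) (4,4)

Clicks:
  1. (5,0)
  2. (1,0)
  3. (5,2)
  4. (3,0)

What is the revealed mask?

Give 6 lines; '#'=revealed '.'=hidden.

Click 1 (5,0) count=0: revealed 6 new [(4,0) (4,1) (4,2) (5,0) (5,1) (5,2)] -> total=6
Click 2 (1,0) count=3: revealed 1 new [(1,0)] -> total=7
Click 3 (5,2) count=1: revealed 0 new [(none)] -> total=7
Click 4 (3,0) count=2: revealed 1 new [(3,0)] -> total=8

Answer: ......
#.....
......
#.....
###...
###...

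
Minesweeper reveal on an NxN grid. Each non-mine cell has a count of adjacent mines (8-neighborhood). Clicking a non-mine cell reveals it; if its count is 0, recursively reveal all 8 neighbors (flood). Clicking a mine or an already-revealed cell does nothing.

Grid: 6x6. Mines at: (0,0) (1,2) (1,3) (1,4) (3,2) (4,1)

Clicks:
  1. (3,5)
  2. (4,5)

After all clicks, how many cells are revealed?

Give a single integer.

Click 1 (3,5) count=0: revealed 14 new [(2,3) (2,4) (2,5) (3,3) (3,4) (3,5) (4,2) (4,3) (4,4) (4,5) (5,2) (5,3) (5,4) (5,5)] -> total=14
Click 2 (4,5) count=0: revealed 0 new [(none)] -> total=14

Answer: 14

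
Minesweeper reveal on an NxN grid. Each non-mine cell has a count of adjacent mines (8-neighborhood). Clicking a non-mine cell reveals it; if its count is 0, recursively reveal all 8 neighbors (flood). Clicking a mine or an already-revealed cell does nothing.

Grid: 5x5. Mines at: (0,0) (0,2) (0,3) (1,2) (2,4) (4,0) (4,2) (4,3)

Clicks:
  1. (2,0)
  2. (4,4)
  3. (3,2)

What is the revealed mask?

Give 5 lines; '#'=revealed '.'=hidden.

Click 1 (2,0) count=0: revealed 6 new [(1,0) (1,1) (2,0) (2,1) (3,0) (3,1)] -> total=6
Click 2 (4,4) count=1: revealed 1 new [(4,4)] -> total=7
Click 3 (3,2) count=2: revealed 1 new [(3,2)] -> total=8

Answer: .....
##...
##...
###..
....#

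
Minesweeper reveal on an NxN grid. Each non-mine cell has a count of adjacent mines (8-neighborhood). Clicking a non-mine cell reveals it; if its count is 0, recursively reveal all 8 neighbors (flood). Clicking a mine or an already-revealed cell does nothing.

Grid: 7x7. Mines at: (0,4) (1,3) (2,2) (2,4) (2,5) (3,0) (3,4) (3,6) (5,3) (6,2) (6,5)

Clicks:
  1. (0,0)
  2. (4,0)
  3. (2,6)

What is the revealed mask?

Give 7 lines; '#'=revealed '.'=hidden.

Click 1 (0,0) count=0: revealed 8 new [(0,0) (0,1) (0,2) (1,0) (1,1) (1,2) (2,0) (2,1)] -> total=8
Click 2 (4,0) count=1: revealed 1 new [(4,0)] -> total=9
Click 3 (2,6) count=2: revealed 1 new [(2,6)] -> total=10

Answer: ###....
###....
##....#
.......
#......
.......
.......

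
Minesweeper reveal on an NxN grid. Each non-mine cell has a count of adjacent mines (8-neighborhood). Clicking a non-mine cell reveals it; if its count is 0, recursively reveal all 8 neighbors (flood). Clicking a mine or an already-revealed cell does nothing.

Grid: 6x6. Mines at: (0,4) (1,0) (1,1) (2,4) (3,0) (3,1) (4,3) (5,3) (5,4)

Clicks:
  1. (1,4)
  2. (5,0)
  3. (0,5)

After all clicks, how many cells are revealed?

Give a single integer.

Click 1 (1,4) count=2: revealed 1 new [(1,4)] -> total=1
Click 2 (5,0) count=0: revealed 6 new [(4,0) (4,1) (4,2) (5,0) (5,1) (5,2)] -> total=7
Click 3 (0,5) count=1: revealed 1 new [(0,5)] -> total=8

Answer: 8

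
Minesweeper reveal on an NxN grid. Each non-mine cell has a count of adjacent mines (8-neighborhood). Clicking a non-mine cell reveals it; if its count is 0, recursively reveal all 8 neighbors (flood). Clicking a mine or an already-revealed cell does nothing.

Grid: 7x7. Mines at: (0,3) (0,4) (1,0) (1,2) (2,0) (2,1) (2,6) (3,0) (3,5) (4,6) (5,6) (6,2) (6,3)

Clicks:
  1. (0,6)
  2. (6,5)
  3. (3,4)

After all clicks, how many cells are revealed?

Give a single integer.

Answer: 6

Derivation:
Click 1 (0,6) count=0: revealed 4 new [(0,5) (0,6) (1,5) (1,6)] -> total=4
Click 2 (6,5) count=1: revealed 1 new [(6,5)] -> total=5
Click 3 (3,4) count=1: revealed 1 new [(3,4)] -> total=6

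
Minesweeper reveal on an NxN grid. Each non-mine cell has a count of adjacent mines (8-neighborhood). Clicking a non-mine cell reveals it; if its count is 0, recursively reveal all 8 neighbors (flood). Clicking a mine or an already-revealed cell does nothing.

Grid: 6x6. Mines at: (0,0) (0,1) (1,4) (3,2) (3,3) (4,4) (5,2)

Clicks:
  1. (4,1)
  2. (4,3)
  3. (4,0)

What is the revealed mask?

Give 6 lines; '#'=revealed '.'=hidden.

Answer: ......
##....
##....
##....
##.#..
##....

Derivation:
Click 1 (4,1) count=2: revealed 1 new [(4,1)] -> total=1
Click 2 (4,3) count=4: revealed 1 new [(4,3)] -> total=2
Click 3 (4,0) count=0: revealed 9 new [(1,0) (1,1) (2,0) (2,1) (3,0) (3,1) (4,0) (5,0) (5,1)] -> total=11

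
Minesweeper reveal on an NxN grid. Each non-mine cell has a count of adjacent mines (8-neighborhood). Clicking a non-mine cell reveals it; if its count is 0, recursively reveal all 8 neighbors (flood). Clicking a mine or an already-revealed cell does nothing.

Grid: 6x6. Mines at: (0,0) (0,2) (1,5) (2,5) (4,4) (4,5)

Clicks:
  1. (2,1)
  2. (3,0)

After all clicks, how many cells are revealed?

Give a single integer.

Answer: 23

Derivation:
Click 1 (2,1) count=0: revealed 23 new [(1,0) (1,1) (1,2) (1,3) (1,4) (2,0) (2,1) (2,2) (2,3) (2,4) (3,0) (3,1) (3,2) (3,3) (3,4) (4,0) (4,1) (4,2) (4,3) (5,0) (5,1) (5,2) (5,3)] -> total=23
Click 2 (3,0) count=0: revealed 0 new [(none)] -> total=23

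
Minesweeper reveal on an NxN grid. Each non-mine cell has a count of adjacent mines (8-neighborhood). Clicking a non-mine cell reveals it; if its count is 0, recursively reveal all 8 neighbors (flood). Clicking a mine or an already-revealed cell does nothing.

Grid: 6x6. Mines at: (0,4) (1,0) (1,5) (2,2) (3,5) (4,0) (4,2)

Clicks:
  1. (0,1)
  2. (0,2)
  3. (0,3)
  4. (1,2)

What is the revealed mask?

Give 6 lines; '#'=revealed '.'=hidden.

Click 1 (0,1) count=1: revealed 1 new [(0,1)] -> total=1
Click 2 (0,2) count=0: revealed 5 new [(0,2) (0,3) (1,1) (1,2) (1,3)] -> total=6
Click 3 (0,3) count=1: revealed 0 new [(none)] -> total=6
Click 4 (1,2) count=1: revealed 0 new [(none)] -> total=6

Answer: .###..
.###..
......
......
......
......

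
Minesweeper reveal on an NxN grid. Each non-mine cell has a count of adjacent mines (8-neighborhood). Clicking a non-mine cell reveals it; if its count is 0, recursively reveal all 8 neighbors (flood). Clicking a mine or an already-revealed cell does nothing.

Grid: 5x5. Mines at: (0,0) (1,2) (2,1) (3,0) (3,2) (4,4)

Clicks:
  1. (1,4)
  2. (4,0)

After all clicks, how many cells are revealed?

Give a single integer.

Answer: 9

Derivation:
Click 1 (1,4) count=0: revealed 8 new [(0,3) (0,4) (1,3) (1,4) (2,3) (2,4) (3,3) (3,4)] -> total=8
Click 2 (4,0) count=1: revealed 1 new [(4,0)] -> total=9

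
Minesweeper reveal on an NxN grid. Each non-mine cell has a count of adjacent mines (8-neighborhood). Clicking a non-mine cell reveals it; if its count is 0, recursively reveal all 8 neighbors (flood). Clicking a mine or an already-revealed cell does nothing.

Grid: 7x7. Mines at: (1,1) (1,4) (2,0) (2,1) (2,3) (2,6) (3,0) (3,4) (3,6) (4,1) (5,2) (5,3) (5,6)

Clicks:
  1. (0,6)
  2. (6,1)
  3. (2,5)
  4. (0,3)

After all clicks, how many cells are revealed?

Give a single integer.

Click 1 (0,6) count=0: revealed 4 new [(0,5) (0,6) (1,5) (1,6)] -> total=4
Click 2 (6,1) count=1: revealed 1 new [(6,1)] -> total=5
Click 3 (2,5) count=4: revealed 1 new [(2,5)] -> total=6
Click 4 (0,3) count=1: revealed 1 new [(0,3)] -> total=7

Answer: 7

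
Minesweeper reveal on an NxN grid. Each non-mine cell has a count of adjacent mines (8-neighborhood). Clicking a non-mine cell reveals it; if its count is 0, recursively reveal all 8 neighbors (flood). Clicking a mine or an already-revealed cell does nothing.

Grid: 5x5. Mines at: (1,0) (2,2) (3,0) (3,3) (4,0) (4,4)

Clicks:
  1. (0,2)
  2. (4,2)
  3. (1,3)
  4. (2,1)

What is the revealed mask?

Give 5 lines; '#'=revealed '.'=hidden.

Click 1 (0,2) count=0: revealed 10 new [(0,1) (0,2) (0,3) (0,4) (1,1) (1,2) (1,3) (1,4) (2,3) (2,4)] -> total=10
Click 2 (4,2) count=1: revealed 1 new [(4,2)] -> total=11
Click 3 (1,3) count=1: revealed 0 new [(none)] -> total=11
Click 4 (2,1) count=3: revealed 1 new [(2,1)] -> total=12

Answer: .####
.####
.#.##
.....
..#..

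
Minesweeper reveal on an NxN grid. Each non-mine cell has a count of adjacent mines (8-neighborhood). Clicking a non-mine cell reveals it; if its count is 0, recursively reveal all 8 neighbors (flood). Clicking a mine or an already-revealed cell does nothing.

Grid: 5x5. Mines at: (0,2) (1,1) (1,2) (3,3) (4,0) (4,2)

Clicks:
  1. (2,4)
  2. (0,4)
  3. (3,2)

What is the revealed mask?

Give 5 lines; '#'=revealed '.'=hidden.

Answer: ...##
...##
...##
..#..
.....

Derivation:
Click 1 (2,4) count=1: revealed 1 new [(2,4)] -> total=1
Click 2 (0,4) count=0: revealed 5 new [(0,3) (0,4) (1,3) (1,4) (2,3)] -> total=6
Click 3 (3,2) count=2: revealed 1 new [(3,2)] -> total=7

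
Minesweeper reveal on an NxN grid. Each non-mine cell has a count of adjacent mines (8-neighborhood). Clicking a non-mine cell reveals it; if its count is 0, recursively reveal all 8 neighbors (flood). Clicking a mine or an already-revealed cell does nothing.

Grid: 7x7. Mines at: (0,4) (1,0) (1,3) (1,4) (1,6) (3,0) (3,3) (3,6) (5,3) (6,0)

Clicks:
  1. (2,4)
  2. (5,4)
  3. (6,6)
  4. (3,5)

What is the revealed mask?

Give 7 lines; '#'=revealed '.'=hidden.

Answer: .......
.......
....#..
.....#.
....###
....###
....###

Derivation:
Click 1 (2,4) count=3: revealed 1 new [(2,4)] -> total=1
Click 2 (5,4) count=1: revealed 1 new [(5,4)] -> total=2
Click 3 (6,6) count=0: revealed 8 new [(4,4) (4,5) (4,6) (5,5) (5,6) (6,4) (6,5) (6,6)] -> total=10
Click 4 (3,5) count=1: revealed 1 new [(3,5)] -> total=11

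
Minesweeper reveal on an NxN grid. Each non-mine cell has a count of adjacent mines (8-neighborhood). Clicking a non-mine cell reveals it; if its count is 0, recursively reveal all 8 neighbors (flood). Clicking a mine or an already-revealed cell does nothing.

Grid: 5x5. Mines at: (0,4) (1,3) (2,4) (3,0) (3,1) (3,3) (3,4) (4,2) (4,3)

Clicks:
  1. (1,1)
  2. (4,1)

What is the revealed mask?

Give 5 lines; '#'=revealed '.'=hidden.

Click 1 (1,1) count=0: revealed 9 new [(0,0) (0,1) (0,2) (1,0) (1,1) (1,2) (2,0) (2,1) (2,2)] -> total=9
Click 2 (4,1) count=3: revealed 1 new [(4,1)] -> total=10

Answer: ###..
###..
###..
.....
.#...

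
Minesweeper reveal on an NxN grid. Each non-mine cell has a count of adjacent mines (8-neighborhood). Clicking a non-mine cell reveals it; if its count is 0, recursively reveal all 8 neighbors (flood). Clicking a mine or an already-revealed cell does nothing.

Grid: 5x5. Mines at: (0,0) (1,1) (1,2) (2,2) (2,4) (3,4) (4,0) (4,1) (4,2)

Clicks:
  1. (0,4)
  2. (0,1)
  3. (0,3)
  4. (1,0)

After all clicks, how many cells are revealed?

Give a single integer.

Click 1 (0,4) count=0: revealed 4 new [(0,3) (0,4) (1,3) (1,4)] -> total=4
Click 2 (0,1) count=3: revealed 1 new [(0,1)] -> total=5
Click 3 (0,3) count=1: revealed 0 new [(none)] -> total=5
Click 4 (1,0) count=2: revealed 1 new [(1,0)] -> total=6

Answer: 6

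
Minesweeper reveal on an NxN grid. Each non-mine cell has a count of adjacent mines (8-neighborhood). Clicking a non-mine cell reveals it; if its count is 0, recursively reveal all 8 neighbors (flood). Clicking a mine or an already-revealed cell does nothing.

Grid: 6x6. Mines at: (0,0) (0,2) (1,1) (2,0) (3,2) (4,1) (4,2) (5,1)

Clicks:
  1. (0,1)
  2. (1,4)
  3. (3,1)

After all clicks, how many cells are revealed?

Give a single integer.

Click 1 (0,1) count=3: revealed 1 new [(0,1)] -> total=1
Click 2 (1,4) count=0: revealed 18 new [(0,3) (0,4) (0,5) (1,3) (1,4) (1,5) (2,3) (2,4) (2,5) (3,3) (3,4) (3,5) (4,3) (4,4) (4,5) (5,3) (5,4) (5,5)] -> total=19
Click 3 (3,1) count=4: revealed 1 new [(3,1)] -> total=20

Answer: 20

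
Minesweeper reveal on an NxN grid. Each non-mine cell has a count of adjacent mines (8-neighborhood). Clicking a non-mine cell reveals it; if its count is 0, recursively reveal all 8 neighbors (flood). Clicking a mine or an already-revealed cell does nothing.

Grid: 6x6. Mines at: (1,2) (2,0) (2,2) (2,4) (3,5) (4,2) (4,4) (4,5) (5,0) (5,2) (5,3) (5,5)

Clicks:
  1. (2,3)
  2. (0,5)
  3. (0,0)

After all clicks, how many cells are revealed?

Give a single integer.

Answer: 11

Derivation:
Click 1 (2,3) count=3: revealed 1 new [(2,3)] -> total=1
Click 2 (0,5) count=0: revealed 6 new [(0,3) (0,4) (0,5) (1,3) (1,4) (1,5)] -> total=7
Click 3 (0,0) count=0: revealed 4 new [(0,0) (0,1) (1,0) (1,1)] -> total=11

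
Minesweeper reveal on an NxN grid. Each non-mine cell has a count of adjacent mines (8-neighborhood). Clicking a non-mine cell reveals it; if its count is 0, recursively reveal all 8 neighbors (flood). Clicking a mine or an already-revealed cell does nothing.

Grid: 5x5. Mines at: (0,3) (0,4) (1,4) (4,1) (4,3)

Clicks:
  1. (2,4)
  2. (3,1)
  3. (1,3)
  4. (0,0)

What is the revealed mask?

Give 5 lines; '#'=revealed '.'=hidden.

Answer: ###..
####.
#####
####.
.....

Derivation:
Click 1 (2,4) count=1: revealed 1 new [(2,4)] -> total=1
Click 2 (3,1) count=1: revealed 1 new [(3,1)] -> total=2
Click 3 (1,3) count=3: revealed 1 new [(1,3)] -> total=3
Click 4 (0,0) count=0: revealed 13 new [(0,0) (0,1) (0,2) (1,0) (1,1) (1,2) (2,0) (2,1) (2,2) (2,3) (3,0) (3,2) (3,3)] -> total=16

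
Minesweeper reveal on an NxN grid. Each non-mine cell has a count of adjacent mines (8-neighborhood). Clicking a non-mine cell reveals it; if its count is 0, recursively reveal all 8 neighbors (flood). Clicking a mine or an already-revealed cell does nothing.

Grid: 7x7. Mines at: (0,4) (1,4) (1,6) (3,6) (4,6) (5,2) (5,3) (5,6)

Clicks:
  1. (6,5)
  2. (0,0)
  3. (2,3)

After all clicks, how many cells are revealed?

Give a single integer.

Click 1 (6,5) count=1: revealed 1 new [(6,5)] -> total=1
Click 2 (0,0) count=0: revealed 30 new [(0,0) (0,1) (0,2) (0,3) (1,0) (1,1) (1,2) (1,3) (2,0) (2,1) (2,2) (2,3) (2,4) (2,5) (3,0) (3,1) (3,2) (3,3) (3,4) (3,5) (4,0) (4,1) (4,2) (4,3) (4,4) (4,5) (5,0) (5,1) (6,0) (6,1)] -> total=31
Click 3 (2,3) count=1: revealed 0 new [(none)] -> total=31

Answer: 31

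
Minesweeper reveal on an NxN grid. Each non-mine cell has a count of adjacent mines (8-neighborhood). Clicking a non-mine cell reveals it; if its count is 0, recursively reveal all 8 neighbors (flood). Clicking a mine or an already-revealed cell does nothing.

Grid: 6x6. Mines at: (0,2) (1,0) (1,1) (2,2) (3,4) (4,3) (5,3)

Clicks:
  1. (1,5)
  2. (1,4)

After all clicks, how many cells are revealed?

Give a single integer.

Click 1 (1,5) count=0: revealed 9 new [(0,3) (0,4) (0,5) (1,3) (1,4) (1,5) (2,3) (2,4) (2,5)] -> total=9
Click 2 (1,4) count=0: revealed 0 new [(none)] -> total=9

Answer: 9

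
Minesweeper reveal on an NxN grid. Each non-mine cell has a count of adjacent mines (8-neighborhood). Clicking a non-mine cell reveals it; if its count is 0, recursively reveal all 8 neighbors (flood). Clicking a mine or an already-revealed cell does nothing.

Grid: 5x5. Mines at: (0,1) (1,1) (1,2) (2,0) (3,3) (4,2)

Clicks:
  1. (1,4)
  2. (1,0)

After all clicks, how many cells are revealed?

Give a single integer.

Answer: 7

Derivation:
Click 1 (1,4) count=0: revealed 6 new [(0,3) (0,4) (1,3) (1,4) (2,3) (2,4)] -> total=6
Click 2 (1,0) count=3: revealed 1 new [(1,0)] -> total=7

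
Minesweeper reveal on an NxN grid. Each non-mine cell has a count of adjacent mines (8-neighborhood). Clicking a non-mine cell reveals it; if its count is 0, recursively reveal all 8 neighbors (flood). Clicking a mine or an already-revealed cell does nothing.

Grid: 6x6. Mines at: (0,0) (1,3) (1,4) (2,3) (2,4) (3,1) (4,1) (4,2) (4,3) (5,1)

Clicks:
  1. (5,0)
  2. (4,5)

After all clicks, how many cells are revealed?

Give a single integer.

Click 1 (5,0) count=2: revealed 1 new [(5,0)] -> total=1
Click 2 (4,5) count=0: revealed 6 new [(3,4) (3,5) (4,4) (4,5) (5,4) (5,5)] -> total=7

Answer: 7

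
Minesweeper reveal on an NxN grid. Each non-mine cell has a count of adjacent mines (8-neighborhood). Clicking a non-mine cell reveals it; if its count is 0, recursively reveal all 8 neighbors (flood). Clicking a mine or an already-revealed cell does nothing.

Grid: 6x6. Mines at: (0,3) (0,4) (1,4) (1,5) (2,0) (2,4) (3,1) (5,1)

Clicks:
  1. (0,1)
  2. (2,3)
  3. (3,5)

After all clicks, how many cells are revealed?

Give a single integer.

Click 1 (0,1) count=0: revealed 6 new [(0,0) (0,1) (0,2) (1,0) (1,1) (1,2)] -> total=6
Click 2 (2,3) count=2: revealed 1 new [(2,3)] -> total=7
Click 3 (3,5) count=1: revealed 1 new [(3,5)] -> total=8

Answer: 8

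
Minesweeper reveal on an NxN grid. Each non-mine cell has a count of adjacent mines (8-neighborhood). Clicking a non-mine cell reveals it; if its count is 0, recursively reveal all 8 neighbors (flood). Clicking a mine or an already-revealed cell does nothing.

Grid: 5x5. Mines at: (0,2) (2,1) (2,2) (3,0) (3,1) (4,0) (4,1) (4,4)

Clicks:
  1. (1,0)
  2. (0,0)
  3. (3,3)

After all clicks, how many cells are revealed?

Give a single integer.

Click 1 (1,0) count=1: revealed 1 new [(1,0)] -> total=1
Click 2 (0,0) count=0: revealed 3 new [(0,0) (0,1) (1,1)] -> total=4
Click 3 (3,3) count=2: revealed 1 new [(3,3)] -> total=5

Answer: 5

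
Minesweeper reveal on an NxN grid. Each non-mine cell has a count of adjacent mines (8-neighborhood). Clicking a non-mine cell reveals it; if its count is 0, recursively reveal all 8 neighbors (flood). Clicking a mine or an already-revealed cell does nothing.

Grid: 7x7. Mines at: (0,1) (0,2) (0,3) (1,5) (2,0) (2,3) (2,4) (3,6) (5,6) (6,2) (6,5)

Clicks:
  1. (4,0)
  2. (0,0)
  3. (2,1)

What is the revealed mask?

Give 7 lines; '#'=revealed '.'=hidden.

Click 1 (4,0) count=0: revealed 20 new [(3,0) (3,1) (3,2) (3,3) (3,4) (3,5) (4,0) (4,1) (4,2) (4,3) (4,4) (4,5) (5,0) (5,1) (5,2) (5,3) (5,4) (5,5) (6,0) (6,1)] -> total=20
Click 2 (0,0) count=1: revealed 1 new [(0,0)] -> total=21
Click 3 (2,1) count=1: revealed 1 new [(2,1)] -> total=22

Answer: #......
.......
.#.....
######.
######.
######.
##.....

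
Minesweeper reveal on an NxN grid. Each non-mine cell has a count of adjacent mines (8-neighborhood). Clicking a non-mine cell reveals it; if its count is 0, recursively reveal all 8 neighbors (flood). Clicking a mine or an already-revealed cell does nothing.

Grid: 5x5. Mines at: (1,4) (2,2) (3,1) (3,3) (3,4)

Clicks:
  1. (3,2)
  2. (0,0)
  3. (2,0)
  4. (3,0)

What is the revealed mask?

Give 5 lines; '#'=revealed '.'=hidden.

Click 1 (3,2) count=3: revealed 1 new [(3,2)] -> total=1
Click 2 (0,0) count=0: revealed 10 new [(0,0) (0,1) (0,2) (0,3) (1,0) (1,1) (1,2) (1,3) (2,0) (2,1)] -> total=11
Click 3 (2,0) count=1: revealed 0 new [(none)] -> total=11
Click 4 (3,0) count=1: revealed 1 new [(3,0)] -> total=12

Answer: ####.
####.
##...
#.#..
.....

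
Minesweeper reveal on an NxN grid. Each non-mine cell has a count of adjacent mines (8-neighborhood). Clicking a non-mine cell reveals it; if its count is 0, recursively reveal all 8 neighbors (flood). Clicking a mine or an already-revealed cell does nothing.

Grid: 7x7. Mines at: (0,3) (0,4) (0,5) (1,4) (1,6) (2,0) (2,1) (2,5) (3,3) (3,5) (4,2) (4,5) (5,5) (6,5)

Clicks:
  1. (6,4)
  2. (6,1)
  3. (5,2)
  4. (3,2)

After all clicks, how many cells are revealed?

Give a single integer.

Answer: 15

Derivation:
Click 1 (6,4) count=2: revealed 1 new [(6,4)] -> total=1
Click 2 (6,1) count=0: revealed 13 new [(3,0) (3,1) (4,0) (4,1) (5,0) (5,1) (5,2) (5,3) (5,4) (6,0) (6,1) (6,2) (6,3)] -> total=14
Click 3 (5,2) count=1: revealed 0 new [(none)] -> total=14
Click 4 (3,2) count=3: revealed 1 new [(3,2)] -> total=15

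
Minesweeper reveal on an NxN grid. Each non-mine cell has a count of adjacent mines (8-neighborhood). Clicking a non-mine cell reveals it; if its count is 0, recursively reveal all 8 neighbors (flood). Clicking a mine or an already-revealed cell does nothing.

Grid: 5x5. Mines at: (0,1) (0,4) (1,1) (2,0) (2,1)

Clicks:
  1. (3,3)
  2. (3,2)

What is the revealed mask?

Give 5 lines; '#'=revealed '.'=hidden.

Answer: .....
..###
..###
#####
#####

Derivation:
Click 1 (3,3) count=0: revealed 16 new [(1,2) (1,3) (1,4) (2,2) (2,3) (2,4) (3,0) (3,1) (3,2) (3,3) (3,4) (4,0) (4,1) (4,2) (4,3) (4,4)] -> total=16
Click 2 (3,2) count=1: revealed 0 new [(none)] -> total=16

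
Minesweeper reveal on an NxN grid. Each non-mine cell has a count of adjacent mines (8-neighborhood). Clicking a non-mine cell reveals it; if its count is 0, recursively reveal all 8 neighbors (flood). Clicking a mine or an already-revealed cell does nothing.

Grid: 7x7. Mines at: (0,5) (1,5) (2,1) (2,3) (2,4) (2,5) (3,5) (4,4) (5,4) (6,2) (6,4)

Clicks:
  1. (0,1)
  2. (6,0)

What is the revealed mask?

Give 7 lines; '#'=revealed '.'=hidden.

Click 1 (0,1) count=0: revealed 10 new [(0,0) (0,1) (0,2) (0,3) (0,4) (1,0) (1,1) (1,2) (1,3) (1,4)] -> total=10
Click 2 (6,0) count=0: revealed 14 new [(3,0) (3,1) (3,2) (3,3) (4,0) (4,1) (4,2) (4,3) (5,0) (5,1) (5,2) (5,3) (6,0) (6,1)] -> total=24

Answer: #####..
#####..
.......
####...
####...
####...
##.....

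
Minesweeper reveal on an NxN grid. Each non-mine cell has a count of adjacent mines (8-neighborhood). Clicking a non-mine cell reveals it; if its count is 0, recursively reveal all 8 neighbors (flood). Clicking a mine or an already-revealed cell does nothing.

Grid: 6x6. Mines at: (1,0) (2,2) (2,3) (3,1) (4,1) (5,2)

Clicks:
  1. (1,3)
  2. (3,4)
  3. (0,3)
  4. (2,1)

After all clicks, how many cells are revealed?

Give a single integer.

Click 1 (1,3) count=2: revealed 1 new [(1,3)] -> total=1
Click 2 (3,4) count=1: revealed 1 new [(3,4)] -> total=2
Click 3 (0,3) count=0: revealed 19 new [(0,1) (0,2) (0,3) (0,4) (0,5) (1,1) (1,2) (1,4) (1,5) (2,4) (2,5) (3,3) (3,5) (4,3) (4,4) (4,5) (5,3) (5,4) (5,5)] -> total=21
Click 4 (2,1) count=3: revealed 1 new [(2,1)] -> total=22

Answer: 22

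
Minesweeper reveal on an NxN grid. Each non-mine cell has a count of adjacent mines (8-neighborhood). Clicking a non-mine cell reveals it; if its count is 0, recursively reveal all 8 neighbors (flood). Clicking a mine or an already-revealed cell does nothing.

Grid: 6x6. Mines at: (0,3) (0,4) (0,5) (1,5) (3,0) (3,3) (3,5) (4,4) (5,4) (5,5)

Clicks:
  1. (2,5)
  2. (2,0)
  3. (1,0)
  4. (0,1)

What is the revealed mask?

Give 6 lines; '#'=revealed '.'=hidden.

Answer: ###...
###...
###..#
......
......
......

Derivation:
Click 1 (2,5) count=2: revealed 1 new [(2,5)] -> total=1
Click 2 (2,0) count=1: revealed 1 new [(2,0)] -> total=2
Click 3 (1,0) count=0: revealed 8 new [(0,0) (0,1) (0,2) (1,0) (1,1) (1,2) (2,1) (2,2)] -> total=10
Click 4 (0,1) count=0: revealed 0 new [(none)] -> total=10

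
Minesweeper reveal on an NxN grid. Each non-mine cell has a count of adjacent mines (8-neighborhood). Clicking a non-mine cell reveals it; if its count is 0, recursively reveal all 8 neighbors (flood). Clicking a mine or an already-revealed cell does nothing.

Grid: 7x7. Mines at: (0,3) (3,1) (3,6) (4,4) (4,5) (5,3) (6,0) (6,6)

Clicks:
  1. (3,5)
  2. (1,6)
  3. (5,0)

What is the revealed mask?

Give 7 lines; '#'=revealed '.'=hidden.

Click 1 (3,5) count=3: revealed 1 new [(3,5)] -> total=1
Click 2 (1,6) count=0: revealed 16 new [(0,4) (0,5) (0,6) (1,2) (1,3) (1,4) (1,5) (1,6) (2,2) (2,3) (2,4) (2,5) (2,6) (3,2) (3,3) (3,4)] -> total=17
Click 3 (5,0) count=1: revealed 1 new [(5,0)] -> total=18

Answer: ....###
..#####
..#####
..####.
.......
#......
.......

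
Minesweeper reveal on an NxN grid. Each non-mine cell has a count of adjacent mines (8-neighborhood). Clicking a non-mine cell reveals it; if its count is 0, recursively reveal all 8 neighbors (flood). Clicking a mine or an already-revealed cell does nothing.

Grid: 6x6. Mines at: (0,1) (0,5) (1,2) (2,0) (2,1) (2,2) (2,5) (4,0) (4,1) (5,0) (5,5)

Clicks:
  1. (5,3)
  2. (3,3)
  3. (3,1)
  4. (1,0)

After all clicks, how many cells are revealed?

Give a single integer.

Answer: 11

Derivation:
Click 1 (5,3) count=0: revealed 9 new [(3,2) (3,3) (3,4) (4,2) (4,3) (4,4) (5,2) (5,3) (5,4)] -> total=9
Click 2 (3,3) count=1: revealed 0 new [(none)] -> total=9
Click 3 (3,1) count=5: revealed 1 new [(3,1)] -> total=10
Click 4 (1,0) count=3: revealed 1 new [(1,0)] -> total=11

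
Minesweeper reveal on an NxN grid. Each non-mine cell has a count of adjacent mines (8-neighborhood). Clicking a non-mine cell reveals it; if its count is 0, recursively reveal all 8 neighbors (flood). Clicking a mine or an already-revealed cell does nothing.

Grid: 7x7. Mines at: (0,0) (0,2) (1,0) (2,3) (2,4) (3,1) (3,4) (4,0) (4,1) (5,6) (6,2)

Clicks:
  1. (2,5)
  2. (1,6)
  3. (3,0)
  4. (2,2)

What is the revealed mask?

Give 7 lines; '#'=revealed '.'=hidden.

Answer: ...####
...####
..#..##
#....##
.....##
.......
.......

Derivation:
Click 1 (2,5) count=2: revealed 1 new [(2,5)] -> total=1
Click 2 (1,6) count=0: revealed 13 new [(0,3) (0,4) (0,5) (0,6) (1,3) (1,4) (1,5) (1,6) (2,6) (3,5) (3,6) (4,5) (4,6)] -> total=14
Click 3 (3,0) count=3: revealed 1 new [(3,0)] -> total=15
Click 4 (2,2) count=2: revealed 1 new [(2,2)] -> total=16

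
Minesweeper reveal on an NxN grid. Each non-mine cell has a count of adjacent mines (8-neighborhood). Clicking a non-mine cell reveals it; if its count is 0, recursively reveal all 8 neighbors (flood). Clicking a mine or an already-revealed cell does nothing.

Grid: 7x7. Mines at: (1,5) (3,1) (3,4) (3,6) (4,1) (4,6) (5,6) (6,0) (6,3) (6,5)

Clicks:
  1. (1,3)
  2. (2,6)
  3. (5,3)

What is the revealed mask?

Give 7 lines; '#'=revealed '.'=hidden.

Answer: #####..
#####..
#####.#
.......
.......
...#...
.......

Derivation:
Click 1 (1,3) count=0: revealed 15 new [(0,0) (0,1) (0,2) (0,3) (0,4) (1,0) (1,1) (1,2) (1,3) (1,4) (2,0) (2,1) (2,2) (2,3) (2,4)] -> total=15
Click 2 (2,6) count=2: revealed 1 new [(2,6)] -> total=16
Click 3 (5,3) count=1: revealed 1 new [(5,3)] -> total=17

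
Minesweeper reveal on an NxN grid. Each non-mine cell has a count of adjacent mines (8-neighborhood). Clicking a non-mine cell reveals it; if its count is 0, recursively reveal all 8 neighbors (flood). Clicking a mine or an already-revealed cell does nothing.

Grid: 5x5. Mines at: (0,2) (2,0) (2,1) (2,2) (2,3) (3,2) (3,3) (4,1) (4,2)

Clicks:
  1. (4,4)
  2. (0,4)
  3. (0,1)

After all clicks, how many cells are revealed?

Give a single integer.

Answer: 6

Derivation:
Click 1 (4,4) count=1: revealed 1 new [(4,4)] -> total=1
Click 2 (0,4) count=0: revealed 4 new [(0,3) (0,4) (1,3) (1,4)] -> total=5
Click 3 (0,1) count=1: revealed 1 new [(0,1)] -> total=6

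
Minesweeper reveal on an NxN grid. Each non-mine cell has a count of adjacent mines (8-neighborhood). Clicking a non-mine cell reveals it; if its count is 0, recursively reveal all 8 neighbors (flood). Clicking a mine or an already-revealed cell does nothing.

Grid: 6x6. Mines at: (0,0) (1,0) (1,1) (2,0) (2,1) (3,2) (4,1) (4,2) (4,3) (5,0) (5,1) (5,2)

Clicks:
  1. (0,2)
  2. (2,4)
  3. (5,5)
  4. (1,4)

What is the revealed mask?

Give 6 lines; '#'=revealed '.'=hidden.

Click 1 (0,2) count=1: revealed 1 new [(0,2)] -> total=1
Click 2 (2,4) count=0: revealed 18 new [(0,3) (0,4) (0,5) (1,2) (1,3) (1,4) (1,5) (2,2) (2,3) (2,4) (2,5) (3,3) (3,4) (3,5) (4,4) (4,5) (5,4) (5,5)] -> total=19
Click 3 (5,5) count=0: revealed 0 new [(none)] -> total=19
Click 4 (1,4) count=0: revealed 0 new [(none)] -> total=19

Answer: ..####
..####
..####
...###
....##
....##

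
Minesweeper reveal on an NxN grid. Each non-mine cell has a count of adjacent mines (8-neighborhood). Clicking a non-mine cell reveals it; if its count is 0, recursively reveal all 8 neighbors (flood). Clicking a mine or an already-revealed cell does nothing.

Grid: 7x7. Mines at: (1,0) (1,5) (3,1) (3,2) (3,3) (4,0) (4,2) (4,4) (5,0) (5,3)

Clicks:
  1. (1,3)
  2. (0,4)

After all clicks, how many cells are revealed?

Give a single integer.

Click 1 (1,3) count=0: revealed 12 new [(0,1) (0,2) (0,3) (0,4) (1,1) (1,2) (1,3) (1,4) (2,1) (2,2) (2,3) (2,4)] -> total=12
Click 2 (0,4) count=1: revealed 0 new [(none)] -> total=12

Answer: 12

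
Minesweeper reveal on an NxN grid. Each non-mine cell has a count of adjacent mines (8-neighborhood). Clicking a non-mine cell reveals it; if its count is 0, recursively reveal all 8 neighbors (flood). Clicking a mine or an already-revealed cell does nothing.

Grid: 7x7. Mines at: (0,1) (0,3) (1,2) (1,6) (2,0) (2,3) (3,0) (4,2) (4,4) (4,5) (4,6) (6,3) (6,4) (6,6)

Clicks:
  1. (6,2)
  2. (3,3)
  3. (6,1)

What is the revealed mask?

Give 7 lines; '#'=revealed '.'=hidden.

Click 1 (6,2) count=1: revealed 1 new [(6,2)] -> total=1
Click 2 (3,3) count=3: revealed 1 new [(3,3)] -> total=2
Click 3 (6,1) count=0: revealed 7 new [(4,0) (4,1) (5,0) (5,1) (5,2) (6,0) (6,1)] -> total=9

Answer: .......
.......
.......
...#...
##.....
###....
###....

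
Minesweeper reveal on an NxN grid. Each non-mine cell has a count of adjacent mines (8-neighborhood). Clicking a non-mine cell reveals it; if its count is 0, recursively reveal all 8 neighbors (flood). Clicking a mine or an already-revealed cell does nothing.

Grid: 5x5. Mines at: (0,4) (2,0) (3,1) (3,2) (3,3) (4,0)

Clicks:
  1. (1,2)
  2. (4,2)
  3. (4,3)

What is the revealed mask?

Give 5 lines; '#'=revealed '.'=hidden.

Click 1 (1,2) count=0: revealed 11 new [(0,0) (0,1) (0,2) (0,3) (1,0) (1,1) (1,2) (1,3) (2,1) (2,2) (2,3)] -> total=11
Click 2 (4,2) count=3: revealed 1 new [(4,2)] -> total=12
Click 3 (4,3) count=2: revealed 1 new [(4,3)] -> total=13

Answer: ####.
####.
.###.
.....
..##.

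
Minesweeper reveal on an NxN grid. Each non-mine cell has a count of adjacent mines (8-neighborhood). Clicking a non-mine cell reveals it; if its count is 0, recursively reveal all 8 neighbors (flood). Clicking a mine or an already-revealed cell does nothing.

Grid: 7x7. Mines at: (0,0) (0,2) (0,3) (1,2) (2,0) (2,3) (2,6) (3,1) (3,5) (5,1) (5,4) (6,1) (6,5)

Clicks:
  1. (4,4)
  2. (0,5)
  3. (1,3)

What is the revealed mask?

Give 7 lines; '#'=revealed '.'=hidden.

Click 1 (4,4) count=2: revealed 1 new [(4,4)] -> total=1
Click 2 (0,5) count=0: revealed 6 new [(0,4) (0,5) (0,6) (1,4) (1,5) (1,6)] -> total=7
Click 3 (1,3) count=4: revealed 1 new [(1,3)] -> total=8

Answer: ....###
...####
.......
.......
....#..
.......
.......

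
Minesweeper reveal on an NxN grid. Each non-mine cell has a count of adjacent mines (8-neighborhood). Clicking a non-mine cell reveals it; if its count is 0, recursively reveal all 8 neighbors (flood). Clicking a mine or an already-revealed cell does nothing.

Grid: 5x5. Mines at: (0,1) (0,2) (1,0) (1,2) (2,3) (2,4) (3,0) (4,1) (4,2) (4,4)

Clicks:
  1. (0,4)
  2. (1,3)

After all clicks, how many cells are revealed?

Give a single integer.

Answer: 4

Derivation:
Click 1 (0,4) count=0: revealed 4 new [(0,3) (0,4) (1,3) (1,4)] -> total=4
Click 2 (1,3) count=4: revealed 0 new [(none)] -> total=4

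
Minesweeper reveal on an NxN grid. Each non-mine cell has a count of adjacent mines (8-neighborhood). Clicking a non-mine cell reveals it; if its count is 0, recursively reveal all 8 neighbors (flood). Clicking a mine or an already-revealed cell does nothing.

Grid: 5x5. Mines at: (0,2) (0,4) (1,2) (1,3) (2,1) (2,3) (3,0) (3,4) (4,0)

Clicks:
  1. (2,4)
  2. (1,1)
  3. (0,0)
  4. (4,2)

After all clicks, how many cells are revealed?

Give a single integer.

Click 1 (2,4) count=3: revealed 1 new [(2,4)] -> total=1
Click 2 (1,1) count=3: revealed 1 new [(1,1)] -> total=2
Click 3 (0,0) count=0: revealed 3 new [(0,0) (0,1) (1,0)] -> total=5
Click 4 (4,2) count=0: revealed 6 new [(3,1) (3,2) (3,3) (4,1) (4,2) (4,3)] -> total=11

Answer: 11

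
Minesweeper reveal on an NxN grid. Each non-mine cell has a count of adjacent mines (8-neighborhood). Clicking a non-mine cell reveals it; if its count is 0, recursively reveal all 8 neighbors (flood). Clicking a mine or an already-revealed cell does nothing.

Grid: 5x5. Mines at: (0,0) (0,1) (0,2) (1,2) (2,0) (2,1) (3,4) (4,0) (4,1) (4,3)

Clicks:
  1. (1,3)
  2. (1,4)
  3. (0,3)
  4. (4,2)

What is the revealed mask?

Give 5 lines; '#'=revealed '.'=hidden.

Answer: ...##
...##
...##
.....
..#..

Derivation:
Click 1 (1,3) count=2: revealed 1 new [(1,3)] -> total=1
Click 2 (1,4) count=0: revealed 5 new [(0,3) (0,4) (1,4) (2,3) (2,4)] -> total=6
Click 3 (0,3) count=2: revealed 0 new [(none)] -> total=6
Click 4 (4,2) count=2: revealed 1 new [(4,2)] -> total=7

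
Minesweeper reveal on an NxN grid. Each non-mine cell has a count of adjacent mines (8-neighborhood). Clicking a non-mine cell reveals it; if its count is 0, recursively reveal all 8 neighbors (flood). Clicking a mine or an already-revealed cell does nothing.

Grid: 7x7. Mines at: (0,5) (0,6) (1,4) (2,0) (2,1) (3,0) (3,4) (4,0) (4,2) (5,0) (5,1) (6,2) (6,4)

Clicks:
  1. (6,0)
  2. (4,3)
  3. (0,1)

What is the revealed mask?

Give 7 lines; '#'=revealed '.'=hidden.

Answer: ####...
####...
.......
.......
...#...
.......
#......

Derivation:
Click 1 (6,0) count=2: revealed 1 new [(6,0)] -> total=1
Click 2 (4,3) count=2: revealed 1 new [(4,3)] -> total=2
Click 3 (0,1) count=0: revealed 8 new [(0,0) (0,1) (0,2) (0,3) (1,0) (1,1) (1,2) (1,3)] -> total=10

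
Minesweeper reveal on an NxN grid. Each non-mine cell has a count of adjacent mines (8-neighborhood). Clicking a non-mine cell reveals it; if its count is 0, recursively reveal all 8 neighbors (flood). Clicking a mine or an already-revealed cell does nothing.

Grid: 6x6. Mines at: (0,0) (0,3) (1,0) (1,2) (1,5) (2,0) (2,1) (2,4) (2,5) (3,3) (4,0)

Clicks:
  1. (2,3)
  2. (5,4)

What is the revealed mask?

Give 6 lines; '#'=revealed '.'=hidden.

Answer: ......
......
...#..
....##
.#####
.#####

Derivation:
Click 1 (2,3) count=3: revealed 1 new [(2,3)] -> total=1
Click 2 (5,4) count=0: revealed 12 new [(3,4) (3,5) (4,1) (4,2) (4,3) (4,4) (4,5) (5,1) (5,2) (5,3) (5,4) (5,5)] -> total=13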